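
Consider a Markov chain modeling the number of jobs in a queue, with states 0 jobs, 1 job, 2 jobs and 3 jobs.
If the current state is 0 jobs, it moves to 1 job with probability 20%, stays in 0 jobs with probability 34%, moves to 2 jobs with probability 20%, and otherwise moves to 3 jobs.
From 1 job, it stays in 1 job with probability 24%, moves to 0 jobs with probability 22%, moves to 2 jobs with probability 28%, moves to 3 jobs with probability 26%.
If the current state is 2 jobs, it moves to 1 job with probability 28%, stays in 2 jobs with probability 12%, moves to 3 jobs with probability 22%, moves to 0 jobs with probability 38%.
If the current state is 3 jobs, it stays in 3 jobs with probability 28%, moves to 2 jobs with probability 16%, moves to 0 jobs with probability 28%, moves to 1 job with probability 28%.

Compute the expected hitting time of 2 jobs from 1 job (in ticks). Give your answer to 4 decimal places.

4.4108

Let t(s) be the expected number of ticks to first reach 2 jobs from state s, with t(2 jobs) = 0. Conditioning on the first tick:
t(0 jobs) = 1 + 0.34·t(0 jobs) + 0.2·t(1 job) + 0.26·t(3 jobs)
t(1 job) = 1 + 0.22·t(0 jobs) + 0.24·t(1 job) + 0.26·t(3 jobs)
t(3 jobs) = 1 + 0.28·t(0 jobs) + 0.28·t(1 job) + 0.28·t(3 jobs)
Solving: t(0 jobs) = 4.8118, t(1 job) = 4.4108, t(3 jobs) = 4.9755.
Expected ticks from 1 job to 2 jobs: 4.4108.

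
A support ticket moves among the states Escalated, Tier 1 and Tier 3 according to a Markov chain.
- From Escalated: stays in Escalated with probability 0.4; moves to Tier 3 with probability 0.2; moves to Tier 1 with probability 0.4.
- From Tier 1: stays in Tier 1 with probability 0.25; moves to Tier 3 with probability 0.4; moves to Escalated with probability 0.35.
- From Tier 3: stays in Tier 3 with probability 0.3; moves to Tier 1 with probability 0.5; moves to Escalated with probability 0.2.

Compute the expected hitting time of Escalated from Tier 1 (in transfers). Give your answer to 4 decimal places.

Let t(s) be the expected number of transfers to first reach Escalated from state s, with t(Escalated) = 0. Conditioning on the first transfer:
t(Tier 1) = 1 + 0.25·t(Tier 1) + 0.4·t(Tier 3)
t(Tier 3) = 1 + 0.5·t(Tier 1) + 0.3·t(Tier 3)
Solving: t(Tier 1) = 3.3846, t(Tier 3) = 3.8462.
Expected transfers from Tier 1 to Escalated: 3.3846.

3.3846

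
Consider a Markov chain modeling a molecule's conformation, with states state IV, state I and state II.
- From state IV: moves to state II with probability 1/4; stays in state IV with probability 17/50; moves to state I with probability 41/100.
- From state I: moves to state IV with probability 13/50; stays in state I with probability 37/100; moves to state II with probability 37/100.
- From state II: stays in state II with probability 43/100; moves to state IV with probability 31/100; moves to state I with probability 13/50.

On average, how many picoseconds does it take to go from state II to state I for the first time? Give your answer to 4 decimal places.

3.2474

Let t(s) be the expected number of picoseconds to first reach state I from state s, with t(state I) = 0. Conditioning on the first picosecond:
t(state IV) = 1 + 0.34·t(state IV) + 0.25·t(state II)
t(state II) = 1 + 0.31·t(state IV) + 0.43·t(state II)
Solving: t(state IV) = 2.7452, t(state II) = 3.2474.
Expected picoseconds from state II to state I: 3.2474.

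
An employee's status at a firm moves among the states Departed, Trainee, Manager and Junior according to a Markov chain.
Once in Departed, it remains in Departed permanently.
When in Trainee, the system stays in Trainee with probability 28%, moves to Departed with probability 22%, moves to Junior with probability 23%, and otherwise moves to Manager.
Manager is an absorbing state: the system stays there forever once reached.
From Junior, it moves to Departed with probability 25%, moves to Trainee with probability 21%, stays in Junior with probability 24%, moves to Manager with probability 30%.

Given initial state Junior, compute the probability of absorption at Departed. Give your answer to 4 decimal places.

Let h(s) be the probability of absorption at Departed starting from transient state s. Then h(Departed) = 1 and h(Manager) = 0. By first-step analysis:
h(Trainee) = 0.22·1 + 0.28·h(Trainee) + 0.27·0 + 0.23·h(Junior)
h(Junior) = 0.25·1 + 0.21·h(Trainee) + 0.3·0 + 0.24·h(Junior)
Solving: h(Trainee) = 0.4504, h(Junior) = 0.4534.
Starting from Junior, the probability is 0.4534.

0.4534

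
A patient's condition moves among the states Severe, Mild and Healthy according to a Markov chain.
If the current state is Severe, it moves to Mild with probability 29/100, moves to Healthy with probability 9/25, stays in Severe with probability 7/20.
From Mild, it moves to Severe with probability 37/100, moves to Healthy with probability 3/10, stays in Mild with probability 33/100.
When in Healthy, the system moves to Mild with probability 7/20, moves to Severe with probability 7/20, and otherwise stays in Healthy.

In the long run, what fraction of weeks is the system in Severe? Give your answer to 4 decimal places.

0.3564

Let the stationary distribution be π with π = πP and π_1 + π_2 + π_3 = 1.
π_1 = 0.35·π_1 + 0.37·π_2 + 0.35·π_3
π_2 = 0.29·π_1 + 0.33·π_2 + 0.35·π_3
Solving with the normalization constraint gives π = (0.3564, 0.3222, 0.3214).
So the stationary probability of Severe is 0.3564.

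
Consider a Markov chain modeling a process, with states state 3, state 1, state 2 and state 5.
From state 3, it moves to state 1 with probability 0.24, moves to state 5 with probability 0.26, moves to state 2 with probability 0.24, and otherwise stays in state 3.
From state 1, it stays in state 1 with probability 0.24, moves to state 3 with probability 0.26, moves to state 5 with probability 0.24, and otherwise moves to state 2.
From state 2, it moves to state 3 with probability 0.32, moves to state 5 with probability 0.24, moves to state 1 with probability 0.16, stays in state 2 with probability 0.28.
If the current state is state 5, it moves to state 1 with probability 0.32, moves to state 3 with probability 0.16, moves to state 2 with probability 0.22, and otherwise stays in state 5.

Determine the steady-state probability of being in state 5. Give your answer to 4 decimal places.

Let the stationary distribution be π with π = πP and π_1 + π_2 + π_3 + π_4 = 1.
π_1 = 0.26·π_1 + 0.26·π_2 + 0.32·π_3 + 0.16·π_4
π_2 = 0.24·π_1 + 0.24·π_2 + 0.16·π_3 + 0.32·π_4
π_3 = 0.24·π_1 + 0.26·π_2 + 0.28·π_3 + 0.22·π_4
Solving with the normalization constraint gives π = (0.2489, 0.2409, 0.2496, 0.2606).
So the stationary probability of state 5 is 0.2606.

0.2606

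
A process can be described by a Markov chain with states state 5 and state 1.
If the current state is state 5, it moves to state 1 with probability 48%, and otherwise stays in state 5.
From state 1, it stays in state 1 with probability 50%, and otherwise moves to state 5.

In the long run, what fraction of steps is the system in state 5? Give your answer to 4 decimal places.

Let the stationary distribution be π with π = πP and π_1 + π_2 = 1.
π_1 = 0.52·π_1 + 0.5·π_2
Solving with the normalization constraint gives π = (0.5102, 0.4898).
So the stationary probability of state 5 is 0.5102.

0.5102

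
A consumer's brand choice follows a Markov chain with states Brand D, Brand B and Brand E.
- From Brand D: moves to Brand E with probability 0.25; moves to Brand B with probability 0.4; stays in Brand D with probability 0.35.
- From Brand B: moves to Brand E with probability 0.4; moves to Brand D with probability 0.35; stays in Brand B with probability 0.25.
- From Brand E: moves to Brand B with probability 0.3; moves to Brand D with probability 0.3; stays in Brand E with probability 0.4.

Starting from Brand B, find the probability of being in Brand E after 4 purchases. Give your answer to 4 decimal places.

Propagate the distribution vector 4 purchases from Brand B.
After 0 purchases: (0.0000, 1.0000, 0.0000)
After 1 purchase: (0.3500, 0.2500, 0.4000)
After 2 purchases: (0.3300, 0.3225, 0.3475)
After 3 purchases: (0.3326, 0.3169, 0.3505)
After 4 purchases: (0.3325, 0.3174, 0.3501)
P(in Brand E after 4 purchases) = 0.3501

0.3501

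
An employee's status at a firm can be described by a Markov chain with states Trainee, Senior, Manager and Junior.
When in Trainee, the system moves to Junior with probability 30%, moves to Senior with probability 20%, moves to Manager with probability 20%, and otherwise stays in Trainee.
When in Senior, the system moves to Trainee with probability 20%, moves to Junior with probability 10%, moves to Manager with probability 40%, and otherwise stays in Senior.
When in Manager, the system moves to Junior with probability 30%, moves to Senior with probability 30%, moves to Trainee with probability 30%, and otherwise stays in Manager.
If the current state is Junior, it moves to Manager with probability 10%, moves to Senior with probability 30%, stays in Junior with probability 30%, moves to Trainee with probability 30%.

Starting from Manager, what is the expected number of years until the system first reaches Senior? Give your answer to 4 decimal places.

Let t(s) be the expected number of years to first reach Senior from state s, with t(Senior) = 0. Conditioning on the first year:
t(Trainee) = 1 + 0.3·t(Trainee) + 0.2·t(Manager) + 0.3·t(Junior)
t(Manager) = 1 + 0.3·t(Trainee) + 0.1·t(Manager) + 0.3·t(Junior)
t(Junior) = 1 + 0.3·t(Trainee) + 0.1·t(Manager) + 0.3·t(Junior)
Solving: t(Trainee) = 4.0741, t(Manager) = 3.7037, t(Junior) = 3.7037.
Expected years from Manager to Senior: 3.7037.

3.7037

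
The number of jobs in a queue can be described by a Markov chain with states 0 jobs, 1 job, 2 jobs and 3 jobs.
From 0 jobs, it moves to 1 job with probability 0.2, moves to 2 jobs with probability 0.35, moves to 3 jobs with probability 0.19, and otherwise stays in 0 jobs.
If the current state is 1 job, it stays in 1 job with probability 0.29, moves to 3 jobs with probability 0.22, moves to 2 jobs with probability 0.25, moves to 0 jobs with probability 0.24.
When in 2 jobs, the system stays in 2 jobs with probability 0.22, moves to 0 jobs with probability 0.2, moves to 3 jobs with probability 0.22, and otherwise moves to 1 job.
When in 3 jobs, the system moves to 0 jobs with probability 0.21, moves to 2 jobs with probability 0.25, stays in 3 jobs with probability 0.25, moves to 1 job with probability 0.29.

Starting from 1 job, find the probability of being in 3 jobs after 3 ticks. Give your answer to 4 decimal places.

0.2197

Propagate the distribution vector 3 ticks from 1 job.
After 0 ticks: (0.0000, 1.0000, 0.0000, 0.0000)
After 1 tick: (0.2400, 0.2900, 0.2500, 0.2200)
After 2 ticks: (0.2282, 0.2859, 0.2665, 0.2194)
After 3 ticks: (0.2273, 0.2881, 0.2648, 0.2197)
P(in 3 jobs after 3 ticks) = 0.2197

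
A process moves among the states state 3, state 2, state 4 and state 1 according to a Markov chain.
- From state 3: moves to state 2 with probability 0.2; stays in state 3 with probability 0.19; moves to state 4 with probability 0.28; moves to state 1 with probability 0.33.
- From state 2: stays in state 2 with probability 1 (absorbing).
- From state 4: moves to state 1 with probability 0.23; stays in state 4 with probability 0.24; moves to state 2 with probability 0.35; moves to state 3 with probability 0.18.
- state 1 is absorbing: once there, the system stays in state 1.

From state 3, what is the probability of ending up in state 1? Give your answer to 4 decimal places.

Let h(s) be the probability of absorption at state 1 starting from transient state s. Then h(state 1) = 1 and h(state 2) = 0. By first-step analysis:
h(state 3) = 0.19·h(state 3) + 0.2·0 + 0.28·h(state 4) + 0.33·1
h(state 4) = 0.18·h(state 3) + 0.35·0 + 0.24·h(state 4) + 0.23·1
Solving: h(state 3) = 0.5577, h(state 4) = 0.4347.
Starting from state 3, the probability is 0.5577.

0.5577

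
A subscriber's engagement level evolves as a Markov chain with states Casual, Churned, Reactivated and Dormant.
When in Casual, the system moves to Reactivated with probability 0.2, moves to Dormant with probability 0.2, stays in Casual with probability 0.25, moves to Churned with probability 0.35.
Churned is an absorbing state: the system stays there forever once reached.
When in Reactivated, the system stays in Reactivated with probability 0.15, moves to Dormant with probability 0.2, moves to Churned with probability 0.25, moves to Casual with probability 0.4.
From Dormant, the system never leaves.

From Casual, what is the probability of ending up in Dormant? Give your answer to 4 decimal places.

Let h(s) be the probability of absorption at Dormant starting from transient state s. Then h(Dormant) = 1 and h(Churned) = 0. By first-step analysis:
h(Casual) = 0.25·h(Casual) + 0.35·0 + 0.2·h(Reactivated) + 0.2·1
h(Reactivated) = 0.4·h(Casual) + 0.25·0 + 0.15·h(Reactivated) + 0.2·1
Solving: h(Casual) = 0.3767, h(Reactivated) = 0.4126.
Starting from Casual, the probability is 0.3767.

0.3767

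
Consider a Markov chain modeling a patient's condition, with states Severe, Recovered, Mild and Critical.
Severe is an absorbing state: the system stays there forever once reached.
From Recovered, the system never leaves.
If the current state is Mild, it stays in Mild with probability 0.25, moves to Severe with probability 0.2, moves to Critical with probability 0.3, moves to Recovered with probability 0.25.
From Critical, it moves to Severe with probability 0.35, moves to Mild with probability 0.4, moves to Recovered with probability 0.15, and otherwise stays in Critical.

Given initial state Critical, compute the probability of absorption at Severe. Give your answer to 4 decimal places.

Let h(s) be the probability of absorption at Severe starting from transient state s. Then h(Severe) = 1 and h(Recovered) = 0. By first-step analysis:
h(Mild) = 0.2·1 + 0.25·0 + 0.25·h(Mild) + 0.3·h(Critical)
h(Critical) = 0.35·1 + 0.15·0 + 0.4·h(Mild) + 0.1·h(Critical)
Solving: h(Mild) = 0.5135, h(Critical) = 0.6171.
Starting from Critical, the probability is 0.6171.

0.6171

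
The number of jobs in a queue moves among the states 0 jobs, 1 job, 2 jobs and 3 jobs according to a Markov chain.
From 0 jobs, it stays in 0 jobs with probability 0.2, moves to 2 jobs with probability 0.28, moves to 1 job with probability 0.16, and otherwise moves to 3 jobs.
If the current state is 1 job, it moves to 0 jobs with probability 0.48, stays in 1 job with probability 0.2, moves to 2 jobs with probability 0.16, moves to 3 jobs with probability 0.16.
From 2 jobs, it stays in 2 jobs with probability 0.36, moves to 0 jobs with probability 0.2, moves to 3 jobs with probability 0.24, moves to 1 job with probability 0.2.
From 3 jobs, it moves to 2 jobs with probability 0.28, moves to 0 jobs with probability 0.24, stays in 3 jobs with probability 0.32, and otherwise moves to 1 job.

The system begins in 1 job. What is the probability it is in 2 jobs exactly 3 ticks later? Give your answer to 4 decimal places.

0.2806

Propagate the distribution vector 3 ticks from 1 job.
After 0 ticks: (0.0000, 1.0000, 0.0000, 0.0000)
After 1 tick: (0.4800, 0.2000, 0.1600, 0.1600)
After 2 ticks: (0.2624, 0.1744, 0.2688, 0.2944)
After 3 ticks: (0.2606, 0.1777, 0.2806, 0.2811)
P(in 2 jobs after 3 ticks) = 0.2806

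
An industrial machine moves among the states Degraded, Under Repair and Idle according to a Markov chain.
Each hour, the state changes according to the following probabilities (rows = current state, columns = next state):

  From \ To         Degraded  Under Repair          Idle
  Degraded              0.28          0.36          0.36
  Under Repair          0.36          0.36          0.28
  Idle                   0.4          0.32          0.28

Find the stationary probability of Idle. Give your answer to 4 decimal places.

0.3076

Let the stationary distribution be π with π = πP and π_1 + π_2 + π_3 = 1.
π_1 = 0.28·π_1 + 0.36·π_2 + 0.4·π_3
π_2 = 0.36·π_1 + 0.36·π_2 + 0.32·π_3
Solving with the normalization constraint gives π = (0.3447, 0.3477, 0.3076).
So the stationary probability of Idle is 0.3076.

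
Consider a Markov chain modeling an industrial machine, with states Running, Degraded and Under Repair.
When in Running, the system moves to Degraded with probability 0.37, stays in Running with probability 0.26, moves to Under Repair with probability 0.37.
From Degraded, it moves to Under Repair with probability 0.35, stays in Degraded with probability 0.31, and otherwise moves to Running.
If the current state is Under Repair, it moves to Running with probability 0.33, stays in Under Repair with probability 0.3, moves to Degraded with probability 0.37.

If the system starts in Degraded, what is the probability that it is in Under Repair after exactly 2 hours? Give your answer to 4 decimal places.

0.3393

Sum over the intermediate state after 1 hour:
P = P(Degraded→Running)·P(Running→Under Repair) + P(Degraded→Degraded)·P(Degraded→Under Repair) + P(Degraded→Under Repair)·P(Under Repair→Under Repair)
  = 0.34×0.37 + 0.31×0.35 + 0.35×0.3
  = 0.1258 + 0.1085 + 0.1050 = 0.3393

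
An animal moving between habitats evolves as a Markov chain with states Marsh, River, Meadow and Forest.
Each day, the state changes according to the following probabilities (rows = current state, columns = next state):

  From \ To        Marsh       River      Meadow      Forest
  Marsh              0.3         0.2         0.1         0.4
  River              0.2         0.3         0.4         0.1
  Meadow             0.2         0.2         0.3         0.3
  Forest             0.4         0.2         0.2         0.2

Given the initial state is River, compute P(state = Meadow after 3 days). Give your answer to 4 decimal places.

Propagate the distribution vector 3 days from River.
After 0 days: (0.0000, 1.0000, 0.0000, 0.0000)
After 1 day: (0.2000, 0.3000, 0.4000, 0.1000)
After 2 days: (0.2400, 0.2300, 0.2800, 0.2500)
After 3 days: (0.2740, 0.2230, 0.2500, 0.2530)
P(in Meadow after 3 days) = 0.2500

0.2500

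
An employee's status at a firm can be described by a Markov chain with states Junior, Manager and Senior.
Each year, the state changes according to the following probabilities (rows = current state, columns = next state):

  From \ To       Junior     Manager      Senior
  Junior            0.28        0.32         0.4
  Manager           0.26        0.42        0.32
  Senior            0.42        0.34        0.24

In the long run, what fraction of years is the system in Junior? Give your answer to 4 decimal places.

0.3175

Let the stationary distribution be π with π = πP and π_1 + π_2 + π_3 = 1.
π_1 = 0.28·π_1 + 0.26·π_2 + 0.42·π_3
π_2 = 0.32·π_1 + 0.42·π_2 + 0.34·π_3
Solving with the normalization constraint gives π = (0.3175, 0.3627, 0.3198).
So the stationary probability of Junior is 0.3175.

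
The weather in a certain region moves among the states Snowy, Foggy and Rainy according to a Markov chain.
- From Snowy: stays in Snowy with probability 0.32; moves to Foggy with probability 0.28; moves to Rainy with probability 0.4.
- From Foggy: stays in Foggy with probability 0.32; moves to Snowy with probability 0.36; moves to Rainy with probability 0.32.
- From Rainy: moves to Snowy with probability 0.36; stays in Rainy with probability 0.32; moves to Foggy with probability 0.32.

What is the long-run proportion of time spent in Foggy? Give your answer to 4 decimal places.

0.3062

Let the stationary distribution be π with π = πP and π_1 + π_2 + π_3 = 1.
π_1 = 0.32·π_1 + 0.36·π_2 + 0.36·π_3
π_2 = 0.28·π_1 + 0.32·π_2 + 0.32·π_3
Solving with the normalization constraint gives π = (0.3462, 0.3062, 0.3477).
So the stationary probability of Foggy is 0.3062.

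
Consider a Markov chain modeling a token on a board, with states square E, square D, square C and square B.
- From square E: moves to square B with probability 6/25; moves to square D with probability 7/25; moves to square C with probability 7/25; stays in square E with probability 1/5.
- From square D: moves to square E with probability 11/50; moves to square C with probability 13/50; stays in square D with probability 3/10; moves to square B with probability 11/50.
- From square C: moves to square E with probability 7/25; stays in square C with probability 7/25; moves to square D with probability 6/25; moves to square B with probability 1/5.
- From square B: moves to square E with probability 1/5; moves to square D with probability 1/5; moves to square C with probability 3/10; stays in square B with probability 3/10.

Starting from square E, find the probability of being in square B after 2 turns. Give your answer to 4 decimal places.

Propagate the distribution vector 2 turns from square E.
After 0 turns: (1.0000, 0.0000, 0.0000, 0.0000)
After 1 turn: (0.2000, 0.2800, 0.2800, 0.2400)
After 2 turns: (0.2280, 0.2552, 0.2792, 0.2376)
P(in square B after 2 turns) = 0.2376

0.2376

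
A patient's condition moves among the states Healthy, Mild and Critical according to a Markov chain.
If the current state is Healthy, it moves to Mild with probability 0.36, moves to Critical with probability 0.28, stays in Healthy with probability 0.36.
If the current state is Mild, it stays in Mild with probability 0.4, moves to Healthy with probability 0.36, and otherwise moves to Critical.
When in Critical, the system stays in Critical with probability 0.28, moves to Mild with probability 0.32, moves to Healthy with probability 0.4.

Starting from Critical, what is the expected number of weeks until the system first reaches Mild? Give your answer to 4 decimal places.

Let t(s) be the expected number of weeks to first reach Mild from state s, with t(Mild) = 0. Conditioning on the first week:
t(Healthy) = 1 + 0.36·t(Healthy) + 0.28·t(Critical)
t(Critical) = 1 + 0.4·t(Healthy) + 0.28·t(Critical)
Solving: t(Healthy) = 2.8670, t(Critical) = 2.9817.
Expected weeks from Critical to Mild: 2.9817.

2.9817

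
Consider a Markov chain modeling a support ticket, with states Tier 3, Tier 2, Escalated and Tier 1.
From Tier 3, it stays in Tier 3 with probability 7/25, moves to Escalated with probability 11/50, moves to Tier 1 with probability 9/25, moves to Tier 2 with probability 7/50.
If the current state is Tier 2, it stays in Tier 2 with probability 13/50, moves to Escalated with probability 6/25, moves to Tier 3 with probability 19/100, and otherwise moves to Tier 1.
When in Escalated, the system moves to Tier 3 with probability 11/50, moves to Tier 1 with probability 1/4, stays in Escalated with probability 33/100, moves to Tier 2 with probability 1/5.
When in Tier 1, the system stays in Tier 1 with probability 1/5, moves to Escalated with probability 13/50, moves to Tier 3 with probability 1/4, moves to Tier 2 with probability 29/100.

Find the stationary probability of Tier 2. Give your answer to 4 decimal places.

0.2241

Let the stationary distribution be π with π = πP and π_1 + π_2 + π_3 + π_4 = 1.
π_1 = 0.28·π_1 + 0.19·π_2 + 0.22·π_3 + 0.25·π_4
π_2 = 0.14·π_1 + 0.26·π_2 + 0.2·π_3 + 0.29·π_4
π_3 = 0.22·π_1 + 0.24·π_2 + 0.33·π_3 + 0.26·π_4
Solving with the normalization constraint gives π = (0.2357, 0.2241, 0.2646, 0.2756).
So the stationary probability of Tier 2 is 0.2241.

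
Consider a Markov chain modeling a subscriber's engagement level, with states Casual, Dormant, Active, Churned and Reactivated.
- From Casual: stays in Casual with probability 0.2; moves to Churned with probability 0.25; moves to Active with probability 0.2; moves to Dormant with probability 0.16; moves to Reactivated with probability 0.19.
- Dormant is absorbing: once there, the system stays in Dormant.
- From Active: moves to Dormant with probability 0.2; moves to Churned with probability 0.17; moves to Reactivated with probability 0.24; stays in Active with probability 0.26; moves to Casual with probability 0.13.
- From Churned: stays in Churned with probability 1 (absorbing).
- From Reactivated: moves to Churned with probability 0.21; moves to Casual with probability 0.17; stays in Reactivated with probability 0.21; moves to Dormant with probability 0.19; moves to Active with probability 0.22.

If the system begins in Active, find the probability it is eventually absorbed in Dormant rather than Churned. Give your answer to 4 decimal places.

Let h(s) be the probability of absorption at Dormant starting from transient state s. Then h(Dormant) = 1 and h(Churned) = 0. By first-step analysis:
h(Casual) = 0.2·h(Casual) + 0.16·1 + 0.2·h(Active) + 0.25·0 + 0.19·h(Reactivated)
h(Active) = 0.13·h(Casual) + 0.2·1 + 0.26·h(Active) + 0.17·0 + 0.24·h(Reactivated)
h(Reactivated) = 0.17·h(Casual) + 0.19·1 + 0.22·h(Active) + 0.21·0 + 0.21·h(Reactivated)
Solving: h(Casual) = 0.4379, h(Active) = 0.5010, h(Reactivated) = 0.4743.
Starting from Active, the probability is 0.5010.

0.5010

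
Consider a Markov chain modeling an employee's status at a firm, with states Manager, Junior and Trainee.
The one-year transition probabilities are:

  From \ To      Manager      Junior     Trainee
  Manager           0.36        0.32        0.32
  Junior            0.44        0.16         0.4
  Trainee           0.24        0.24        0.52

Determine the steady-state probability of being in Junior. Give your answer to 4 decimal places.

Let the stationary distribution be π with π = πP and π_1 + π_2 + π_3 = 1.
π_1 = 0.36·π_1 + 0.44·π_2 + 0.24·π_3
π_2 = 0.32·π_1 + 0.16·π_2 + 0.24·π_3
Solving with the normalization constraint gives π = (0.3288, 0.2466, 0.4247).
So the stationary probability of Junior is 0.2466.

0.2466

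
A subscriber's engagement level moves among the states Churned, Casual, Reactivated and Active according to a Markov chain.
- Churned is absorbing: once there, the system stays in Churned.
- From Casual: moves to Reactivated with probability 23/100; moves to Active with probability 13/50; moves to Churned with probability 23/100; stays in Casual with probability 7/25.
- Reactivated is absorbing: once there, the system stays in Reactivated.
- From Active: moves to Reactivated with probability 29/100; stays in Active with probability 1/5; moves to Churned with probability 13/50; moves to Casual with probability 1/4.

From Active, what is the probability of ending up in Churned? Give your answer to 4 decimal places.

0.4789

Let h(s) be the probability of absorption at Churned starting from transient state s. Then h(Churned) = 1 and h(Reactivated) = 0. By first-step analysis:
h(Casual) = 0.23·1 + 0.28·h(Casual) + 0.23·0 + 0.26·h(Active)
h(Active) = 0.26·1 + 0.25·h(Casual) + 0.29·0 + 0.2·h(Active)
Solving: h(Casual) = 0.4924, h(Active) = 0.4789.
Starting from Active, the probability is 0.4789.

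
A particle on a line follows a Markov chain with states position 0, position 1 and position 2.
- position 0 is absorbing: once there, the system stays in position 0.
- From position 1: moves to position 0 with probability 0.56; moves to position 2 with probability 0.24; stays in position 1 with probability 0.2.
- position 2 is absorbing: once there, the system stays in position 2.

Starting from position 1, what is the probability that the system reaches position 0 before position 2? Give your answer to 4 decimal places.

0.7000

Let h(s) be the probability of absorption at position 0 starting from transient state s. Then h(position 0) = 1 and h(position 2) = 0. By first-step analysis:
h(position 1) = 0.56·1 + 0.2·h(position 1) + 0.24·0
Solving: h(position 1) = 0.7000.
Starting from position 1, the probability is 0.7000.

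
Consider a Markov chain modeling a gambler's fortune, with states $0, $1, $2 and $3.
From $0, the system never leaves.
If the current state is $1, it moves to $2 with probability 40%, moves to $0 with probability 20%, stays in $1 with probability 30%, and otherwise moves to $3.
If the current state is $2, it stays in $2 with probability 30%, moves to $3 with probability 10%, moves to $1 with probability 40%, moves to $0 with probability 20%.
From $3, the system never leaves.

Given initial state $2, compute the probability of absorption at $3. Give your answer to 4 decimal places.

Let h(s) be the probability of absorption at $3 starting from transient state s. Then h($3) = 1 and h($0) = 0. By first-step analysis:
h($1) = 0.2·0 + 0.3·h($1) + 0.4·h($2) + 0.1·1
h($2) = 0.2·0 + 0.4·h($1) + 0.3·h($2) + 0.1·1
Solving: h($1) = 0.3333, h($2) = 0.3333.
Starting from $2, the probability is 0.3333.

0.3333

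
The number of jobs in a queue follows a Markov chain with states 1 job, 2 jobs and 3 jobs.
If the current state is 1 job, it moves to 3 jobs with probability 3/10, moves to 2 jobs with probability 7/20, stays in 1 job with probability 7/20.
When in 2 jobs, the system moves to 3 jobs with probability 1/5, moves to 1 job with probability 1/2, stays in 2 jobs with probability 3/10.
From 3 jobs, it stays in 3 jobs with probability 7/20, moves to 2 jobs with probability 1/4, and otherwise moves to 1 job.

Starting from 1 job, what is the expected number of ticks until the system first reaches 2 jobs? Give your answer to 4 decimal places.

3.1405

Let t(s) be the expected number of ticks to first reach 2 jobs from state s, with t(2 jobs) = 0. Conditioning on the first tick:
t(1 job) = 1 + 0.35·t(1 job) + 0.3·t(3 jobs)
t(3 jobs) = 1 + 0.4·t(1 job) + 0.35·t(3 jobs)
Solving: t(1 job) = 3.1405, t(3 jobs) = 3.4711.
Expected ticks from 1 job to 2 jobs: 3.1405.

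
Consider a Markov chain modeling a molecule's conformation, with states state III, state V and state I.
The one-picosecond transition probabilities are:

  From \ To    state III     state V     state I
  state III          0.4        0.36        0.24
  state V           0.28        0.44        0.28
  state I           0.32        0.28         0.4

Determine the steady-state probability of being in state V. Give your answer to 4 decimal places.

0.3649

Let the stationary distribution be π with π = πP and π_1 + π_2 + π_3 = 1.
π_1 = 0.4·π_1 + 0.28·π_2 + 0.32·π_3
π_2 = 0.36·π_1 + 0.44·π_2 + 0.28·π_3
Solving with the normalization constraint gives π = (0.3320, 0.3649, 0.3031).
So the stationary probability of state V is 0.3649.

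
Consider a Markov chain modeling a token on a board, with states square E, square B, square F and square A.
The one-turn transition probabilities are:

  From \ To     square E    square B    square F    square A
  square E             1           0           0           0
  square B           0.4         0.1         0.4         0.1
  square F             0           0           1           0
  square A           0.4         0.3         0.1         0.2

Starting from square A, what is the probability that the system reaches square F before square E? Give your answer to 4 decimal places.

0.3043

Let h(s) be the probability of absorption at square F starting from transient state s. Then h(square F) = 1 and h(square E) = 0. By first-step analysis:
h(square B) = 0.4·0 + 0.1·h(square B) + 0.4·1 + 0.1·h(square A)
h(square A) = 0.4·0 + 0.3·h(square B) + 0.1·1 + 0.2·h(square A)
Solving: h(square B) = 0.4783, h(square A) = 0.3043.
Starting from square A, the probability is 0.3043.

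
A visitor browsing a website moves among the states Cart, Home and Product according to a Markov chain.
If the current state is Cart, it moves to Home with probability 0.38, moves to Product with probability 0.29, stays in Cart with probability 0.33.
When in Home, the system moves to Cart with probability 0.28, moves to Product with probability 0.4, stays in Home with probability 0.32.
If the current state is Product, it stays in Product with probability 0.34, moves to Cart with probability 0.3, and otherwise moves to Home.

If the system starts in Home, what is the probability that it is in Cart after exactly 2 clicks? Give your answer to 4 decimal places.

Sum over the intermediate state after 1 click:
P = P(Home→Cart)·P(Cart→Cart) + P(Home→Home)·P(Home→Cart) + P(Home→Product)·P(Product→Cart)
  = 0.28×0.33 + 0.32×0.28 + 0.4×0.3
  = 0.0924 + 0.0896 + 0.1200 = 0.3020

0.3020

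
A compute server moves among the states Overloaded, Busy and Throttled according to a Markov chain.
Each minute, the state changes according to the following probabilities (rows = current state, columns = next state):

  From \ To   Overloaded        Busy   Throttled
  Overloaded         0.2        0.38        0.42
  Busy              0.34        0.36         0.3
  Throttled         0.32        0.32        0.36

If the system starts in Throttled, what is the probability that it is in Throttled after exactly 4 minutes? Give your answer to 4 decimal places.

0.3565

Propagate the distribution vector 4 minutes from Throttled.
After 0 minutes: (0.0000, 0.0000, 1.0000)
After 1 minute: (0.3200, 0.3200, 0.3600)
After 2 minutes: (0.2880, 0.3520, 0.3600)
After 3 minutes: (0.2925, 0.3514, 0.3562)
After 4 minutes: (0.2919, 0.3516, 0.3565)
P(in Throttled after 4 minutes) = 0.3565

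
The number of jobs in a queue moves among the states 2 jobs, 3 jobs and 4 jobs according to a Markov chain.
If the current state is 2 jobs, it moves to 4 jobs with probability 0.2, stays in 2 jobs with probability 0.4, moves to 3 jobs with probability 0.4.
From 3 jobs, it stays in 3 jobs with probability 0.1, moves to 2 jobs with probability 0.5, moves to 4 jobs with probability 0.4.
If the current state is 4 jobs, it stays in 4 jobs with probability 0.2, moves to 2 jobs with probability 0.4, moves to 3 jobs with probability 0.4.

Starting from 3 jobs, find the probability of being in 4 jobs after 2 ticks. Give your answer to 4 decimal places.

Sum over the intermediate state after 1 tick:
P = P(3 jobs→2 jobs)·P(2 jobs→4 jobs) + P(3 jobs→3 jobs)·P(3 jobs→4 jobs) + P(3 jobs→4 jobs)·P(4 jobs→4 jobs)
  = 0.5×0.2 + 0.1×0.4 + 0.4×0.2
  = 0.1000 + 0.0400 + 0.0800 = 0.2200

0.2200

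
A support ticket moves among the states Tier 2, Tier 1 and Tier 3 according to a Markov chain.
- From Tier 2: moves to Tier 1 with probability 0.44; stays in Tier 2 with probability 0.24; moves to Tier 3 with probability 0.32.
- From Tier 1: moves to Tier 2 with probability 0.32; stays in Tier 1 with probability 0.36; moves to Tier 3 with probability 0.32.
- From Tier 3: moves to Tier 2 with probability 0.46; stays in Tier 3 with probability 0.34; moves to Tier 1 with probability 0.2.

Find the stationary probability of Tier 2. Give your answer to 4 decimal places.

0.3386

Let the stationary distribution be π with π = πP and π_1 + π_2 + π_3 = 1.
π_1 = 0.24·π_1 + 0.32·π_2 + 0.46·π_3
π_2 = 0.44·π_1 + 0.36·π_2 + 0.2·π_3
Solving with the normalization constraint gives π = (0.3386, 0.3348, 0.3265).
So the stationary probability of Tier 2 is 0.3386.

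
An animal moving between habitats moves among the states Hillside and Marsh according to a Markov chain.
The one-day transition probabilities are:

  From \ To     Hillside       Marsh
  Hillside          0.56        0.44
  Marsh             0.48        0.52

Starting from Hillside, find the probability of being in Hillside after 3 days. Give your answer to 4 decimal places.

0.5220

Propagate the distribution vector 3 days from Hillside.
After 0 days: (1.0000, 0.0000)
After 1 day: (0.5600, 0.4400)
After 2 days: (0.5248, 0.4752)
After 3 days: (0.5220, 0.4780)
P(in Hillside after 3 days) = 0.5220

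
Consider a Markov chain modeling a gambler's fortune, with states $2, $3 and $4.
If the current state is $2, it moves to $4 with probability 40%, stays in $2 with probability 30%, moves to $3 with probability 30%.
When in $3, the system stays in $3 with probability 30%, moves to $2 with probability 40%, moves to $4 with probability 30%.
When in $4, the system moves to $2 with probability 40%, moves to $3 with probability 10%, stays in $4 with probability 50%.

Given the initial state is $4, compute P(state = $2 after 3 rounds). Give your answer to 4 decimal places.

0.3640

Propagate the distribution vector 3 rounds from $4.
After 0 rounds: (0.0000, 0.0000, 1.0000)
After 1 round: (0.4000, 0.1000, 0.5000)
After 2 rounds: (0.3600, 0.2000, 0.4400)
After 3 rounds: (0.3640, 0.2120, 0.4240)
P(in $2 after 3 rounds) = 0.3640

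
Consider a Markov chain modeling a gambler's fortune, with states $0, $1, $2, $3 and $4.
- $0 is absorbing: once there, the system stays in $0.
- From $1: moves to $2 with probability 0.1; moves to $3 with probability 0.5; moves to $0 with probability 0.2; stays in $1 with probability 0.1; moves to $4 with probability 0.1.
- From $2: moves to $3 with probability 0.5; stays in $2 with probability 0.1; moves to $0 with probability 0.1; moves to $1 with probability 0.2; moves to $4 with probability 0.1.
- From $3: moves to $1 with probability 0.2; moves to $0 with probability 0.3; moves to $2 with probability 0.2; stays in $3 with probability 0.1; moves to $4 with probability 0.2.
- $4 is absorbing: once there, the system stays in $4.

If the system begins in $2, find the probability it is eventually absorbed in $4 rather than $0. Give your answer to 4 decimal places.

0.4172

Let h(s) be the probability of absorption at $4 starting from transient state s. Then h($4) = 1 and h($0) = 0. By first-step analysis:
h($1) = 0.2·0 + 0.1·h($1) + 0.1·h($2) + 0.5·h($3) + 0.1·1
h($2) = 0.1·0 + 0.2·h($1) + 0.1·h($2) + 0.5·h($3) + 0.1·1
h($3) = 0.3·0 + 0.2·h($1) + 0.2·h($2) + 0.1·h($3) + 0.2·1
Solving: h($1) = 0.3792, h($2) = 0.4172, h($3) = 0.3992.
Starting from $2, the probability is 0.4172.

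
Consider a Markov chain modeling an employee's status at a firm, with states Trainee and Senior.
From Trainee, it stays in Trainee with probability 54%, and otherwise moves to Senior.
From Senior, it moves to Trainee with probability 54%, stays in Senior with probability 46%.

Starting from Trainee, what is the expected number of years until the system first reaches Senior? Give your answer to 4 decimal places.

2.1739

Let t(s) be the expected number of years to first reach Senior from state s, with t(Senior) = 0. Conditioning on the first year:
t(Trainee) = 1 + 0.54·t(Trainee)
Solving: t(Trainee) = 2.1739.
Expected years from Trainee to Senior: 2.1739.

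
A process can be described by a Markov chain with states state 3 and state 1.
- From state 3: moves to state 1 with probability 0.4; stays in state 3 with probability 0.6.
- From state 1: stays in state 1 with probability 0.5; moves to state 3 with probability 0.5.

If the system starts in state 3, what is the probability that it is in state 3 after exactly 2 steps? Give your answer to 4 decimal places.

0.5600

Sum over the intermediate state after 1 step:
P = P(state 3→state 3)·P(state 3→state 3) + P(state 3→state 1)·P(state 1→state 3)
  = 0.6×0.6 + 0.4×0.5
  = 0.3600 + 0.2000 = 0.5600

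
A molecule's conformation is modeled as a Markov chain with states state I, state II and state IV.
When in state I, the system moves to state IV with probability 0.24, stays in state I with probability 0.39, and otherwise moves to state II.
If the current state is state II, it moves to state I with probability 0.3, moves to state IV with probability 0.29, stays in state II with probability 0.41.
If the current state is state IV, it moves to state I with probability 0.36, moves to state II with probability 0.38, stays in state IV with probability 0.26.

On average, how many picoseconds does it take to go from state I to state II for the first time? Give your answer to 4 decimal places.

2.6849

Let t(s) be the expected number of picoseconds to first reach state II from state s, with t(state II) = 0. Conditioning on the first picosecond:
t(state I) = 1 + 0.39·t(state I) + 0.24·t(state IV)
t(state IV) = 1 + 0.36·t(state I) + 0.26·t(state IV)
Solving: t(state I) = 2.6849, t(state IV) = 2.6575.
Expected picoseconds from state I to state II: 2.6849.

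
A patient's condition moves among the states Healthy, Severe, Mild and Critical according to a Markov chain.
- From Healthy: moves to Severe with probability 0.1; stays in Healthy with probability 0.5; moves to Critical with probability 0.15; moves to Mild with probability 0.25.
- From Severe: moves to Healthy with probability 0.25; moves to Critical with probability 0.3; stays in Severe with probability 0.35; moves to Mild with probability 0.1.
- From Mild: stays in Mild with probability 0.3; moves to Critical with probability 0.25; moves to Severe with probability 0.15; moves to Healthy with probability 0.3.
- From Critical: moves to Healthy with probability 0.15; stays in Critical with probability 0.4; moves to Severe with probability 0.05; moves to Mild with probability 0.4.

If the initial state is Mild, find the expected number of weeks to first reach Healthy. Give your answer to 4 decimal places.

4.0473

Let t(s) be the expected number of weeks to first reach Healthy from state s, with t(Healthy) = 0. Conditioning on the first week:
t(Severe) = 1 + 0.35·t(Severe) + 0.1·t(Mild) + 0.3·t(Critical)
t(Mild) = 1 + 0.15·t(Severe) + 0.3·t(Mild) + 0.25·t(Critical)
t(Critical) = 1 + 0.05·t(Severe) + 0.4·t(Mild) + 0.4·t(Critical)
Solving: t(Severe) = 4.3427, t(Mild) = 4.0473, t(Critical) = 4.7267.
Expected weeks from Mild to Healthy: 4.0473.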